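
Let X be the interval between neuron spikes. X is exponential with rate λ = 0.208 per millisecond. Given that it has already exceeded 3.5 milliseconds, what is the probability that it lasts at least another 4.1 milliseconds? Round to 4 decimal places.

0.4262

P(X > s+t | X > s) = e^(−λ(s+t))/e^(−λs) = e^(−λt), independent of s = 3.5.
P(X > 4.1) = e^(−0.8528) ≈ 0.4262.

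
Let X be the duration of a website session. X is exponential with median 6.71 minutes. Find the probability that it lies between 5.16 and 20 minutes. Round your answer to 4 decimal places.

For an exponential, median = ln(2)/λ, so λ = ln 2 / 6.71 = 0.103301 per minute.
P(5.16 < X < 20) = e^(−λ·5.16) − e^(−λ·20) = 0.58682 − 0.12669 ≈ 0.4601.

0.4601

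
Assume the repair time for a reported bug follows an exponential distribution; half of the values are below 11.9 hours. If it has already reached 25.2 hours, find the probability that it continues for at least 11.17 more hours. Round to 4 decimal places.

0.5217

For an exponential, median = ln(2)/λ, so λ = ln 2 / 11.9 = 0.0582477 per hour.
By the memoryless property, P(X > 25.2+11.17 | X > 25.2) = P(X > 11.17).
P(X > 11.17) = e^(−0.65063) ≈ 0.5217.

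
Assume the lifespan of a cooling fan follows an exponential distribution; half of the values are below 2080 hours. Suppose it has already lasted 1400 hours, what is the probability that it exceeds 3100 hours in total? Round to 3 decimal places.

0.568

For an exponential, median = ln(2)/λ, so λ = ln 2 / 2080 = 0.000333244 per hour.
By the memoryless property, P(X > 1400+1700 | X > 1400) = P(X > 1700).
P(X > 1700) = e^(−0.56651) ≈ 0.568.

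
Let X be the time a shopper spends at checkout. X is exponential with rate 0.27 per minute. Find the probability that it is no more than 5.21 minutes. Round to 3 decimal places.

0.755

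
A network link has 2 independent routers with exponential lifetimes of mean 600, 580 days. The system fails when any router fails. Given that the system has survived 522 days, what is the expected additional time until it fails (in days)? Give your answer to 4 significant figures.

294.9

First-failure rate Σλ = 1/600 + 1/580 = 0.0033908.
By memorylessness the expected residual is 1/Σλ = 294.915 days, regardless of the 522 already elapsed.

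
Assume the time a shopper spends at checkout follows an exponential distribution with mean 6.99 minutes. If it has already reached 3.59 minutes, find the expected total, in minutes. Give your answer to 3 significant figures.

10.6

The rate is λ = 1/6.99 = 0.143062 per minute.
By memorylessness, E[X | X > 3.59] = 3.59 + 1/λ = 3.59 + 6.99 = 10.58 minutes.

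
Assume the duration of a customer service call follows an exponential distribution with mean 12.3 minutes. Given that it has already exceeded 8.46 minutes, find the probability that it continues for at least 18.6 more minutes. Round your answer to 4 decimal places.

The rate is λ = 1/12.3 = 0.0813008 per minute.
The exponential is memoryless, so the remaining time is again Exp(λ): the condition X > 8.46 is irrelevant.
P(X > 18.6) = e^(−1.5122) ≈ 0.2204.

0.2204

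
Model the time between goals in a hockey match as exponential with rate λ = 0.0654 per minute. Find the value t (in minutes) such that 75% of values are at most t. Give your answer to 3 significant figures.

Set 1 − e^(−λt) = 0.75, so t = −ln(0.25)/λ = 1.3863/0.0654 ≈ 21.1972 minutes.

21.2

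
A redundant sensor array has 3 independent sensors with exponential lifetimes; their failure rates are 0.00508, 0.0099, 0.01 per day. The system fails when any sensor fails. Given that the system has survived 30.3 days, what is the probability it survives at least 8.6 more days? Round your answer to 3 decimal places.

Time to first failure ~ Exp(Σλ) with Σλ = 0.02498.
By memorylessness, P(T > 30.3+8.6 | T > 30.3) = P(T > 8.6) = e^(−0.02498·8.6) ≈ 0.807.

0.807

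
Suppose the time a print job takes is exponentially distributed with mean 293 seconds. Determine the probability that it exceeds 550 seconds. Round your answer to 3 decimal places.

The rate is λ = 1/293 = 0.00341297 per second.
P(X > 550) = e^(−λ·550) = e^(−1.8771) ≈ 0.153.

0.153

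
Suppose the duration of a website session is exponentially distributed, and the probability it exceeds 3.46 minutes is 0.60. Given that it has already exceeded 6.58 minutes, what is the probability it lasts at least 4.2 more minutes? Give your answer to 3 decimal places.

0.538

From e^(−λ·3.46) = 0.60, λ = −ln(0.60)/3.46 = 0.147637.
Memoryless: P(X > 6.58+4.2 | X > 6.58) = P(X > 4.2) = e^(−0.147637·4.2) ≈ 0.538.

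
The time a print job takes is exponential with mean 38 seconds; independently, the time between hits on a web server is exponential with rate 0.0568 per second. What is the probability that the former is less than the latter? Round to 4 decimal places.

0.3166

λ_1 = 1/38 = 0.0263158, λ_2 = 0.0568.
For independent exponentials, P(the former < the latter) = λ_1/(λ_1+λ_2) = 0.0263158/0.0831158 ≈ 0.3166.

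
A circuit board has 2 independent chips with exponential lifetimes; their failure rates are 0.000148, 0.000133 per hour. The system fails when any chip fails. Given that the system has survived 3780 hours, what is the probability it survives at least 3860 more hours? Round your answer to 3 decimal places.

Time to first failure ~ Exp(Σλ) with Σλ = 0.000281.
By memorylessness, P(T > 3780+3860 | T > 3780) = P(T > 3860) = e^(−0.000281·3860) ≈ 0.338.

0.338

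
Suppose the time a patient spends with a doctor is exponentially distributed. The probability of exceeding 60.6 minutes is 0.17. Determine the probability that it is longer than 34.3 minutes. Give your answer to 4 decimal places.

0.3668

e^(−λ·60.6) = 0.17 ⇒ λ = −ln(0.17)/60.6 = 0.0292402.
P(X > 34.3) = e^(−0.0292402·34.3) = e^(−1.0029) ≈ 0.3668.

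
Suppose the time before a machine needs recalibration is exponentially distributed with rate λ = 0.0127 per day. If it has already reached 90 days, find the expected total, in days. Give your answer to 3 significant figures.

169

By memorylessness, E[X | X > 90] = 90 + 1/λ = 90 + 78.7402 = 168.74 days.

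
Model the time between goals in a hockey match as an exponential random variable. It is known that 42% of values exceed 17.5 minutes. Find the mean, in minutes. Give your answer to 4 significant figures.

e^(−λ·17.5) = 0.42 ⇒ λ = −ln(0.42)/17.5 = 0.0495715.
Mean = 1/λ = 20.1729 minutes.

20.17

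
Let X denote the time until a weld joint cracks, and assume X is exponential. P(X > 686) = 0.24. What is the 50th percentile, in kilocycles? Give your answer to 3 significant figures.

333

e^(−λ·686) = 0.24 ⇒ λ = −ln(0.24)/686 = 0.00208034.
50th percentile: 1 − e^(−λt) = 0.5, t = −ln(0.5)/λ = 333.189 kilocycles.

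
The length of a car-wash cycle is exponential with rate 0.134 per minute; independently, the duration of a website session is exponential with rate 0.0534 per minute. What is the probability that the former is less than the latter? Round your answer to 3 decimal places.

λ_1 = 0.134, λ_2 = 0.0534.
For independent exponentials, P(the former < the latter) = λ_1/(λ_1+λ_2) = 0.134/0.1874 ≈ 0.715.

0.715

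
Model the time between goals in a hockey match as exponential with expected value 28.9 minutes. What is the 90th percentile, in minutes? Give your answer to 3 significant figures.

The rate is λ = 1/28.9 = 0.0346021 per minute.
Set 1 − e^(−λt) = 0.9, so t = −ln(0.1)/λ = 2.3026/0.0346021 ≈ 66.5447 minutes.

66.5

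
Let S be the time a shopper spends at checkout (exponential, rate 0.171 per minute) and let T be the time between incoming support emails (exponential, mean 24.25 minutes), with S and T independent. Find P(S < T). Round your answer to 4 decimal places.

0.8057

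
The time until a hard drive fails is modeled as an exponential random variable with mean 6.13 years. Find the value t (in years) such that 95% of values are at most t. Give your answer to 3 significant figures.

18.4

The rate is λ = 1/6.13 = 0.163132 per year.
Set 1 − e^(−λt) = 0.95, so t = −ln(0.05)/λ = 2.9957/0.163132 ≈ 18.3638 years.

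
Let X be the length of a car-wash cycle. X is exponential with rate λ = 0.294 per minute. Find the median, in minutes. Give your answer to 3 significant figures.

2.36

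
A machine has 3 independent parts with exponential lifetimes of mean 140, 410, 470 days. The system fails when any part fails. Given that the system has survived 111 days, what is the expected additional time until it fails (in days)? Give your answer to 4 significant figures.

85.40

First-failure rate Σλ = 1/140 + 1/410 + 1/470 = 0.0117095.
By memorylessness the expected residual is 1/Σλ = 85.4004 days, regardless of the 111 already elapsed.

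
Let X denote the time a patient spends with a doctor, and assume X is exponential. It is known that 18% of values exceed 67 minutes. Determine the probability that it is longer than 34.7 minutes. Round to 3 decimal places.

0.411

e^(−λ·67) = 0.18 ⇒ λ = −ln(0.18)/67 = 0.025594.
P(X > 34.7) = e^(−0.025594·34.7) = e^(−0.88811) ≈ 0.411.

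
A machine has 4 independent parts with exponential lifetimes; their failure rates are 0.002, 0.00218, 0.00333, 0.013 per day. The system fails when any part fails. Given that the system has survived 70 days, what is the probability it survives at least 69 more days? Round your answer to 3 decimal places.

Time to first failure ~ Exp(Σλ) with Σλ = 0.02051.
By memorylessness, P(T > 70+69 | T > 70) = P(T > 69) = e^(−0.02051·69) ≈ 0.243.

0.243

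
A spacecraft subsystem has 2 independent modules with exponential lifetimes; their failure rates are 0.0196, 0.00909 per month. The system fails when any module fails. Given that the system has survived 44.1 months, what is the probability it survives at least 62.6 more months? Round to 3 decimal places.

0.166

Time to first failure ~ Exp(Σλ) with Σλ = 0.02869.
By memorylessness, P(T > 44.1+62.6 | T > 44.1) = P(T > 62.6) = e^(−0.02869·62.6) ≈ 0.166.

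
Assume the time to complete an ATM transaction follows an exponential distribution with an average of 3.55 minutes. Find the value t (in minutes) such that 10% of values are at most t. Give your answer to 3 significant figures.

The rate is λ = 1/3.55 = 0.28169 per minute.
Set 1 − e^(−λt) = 0.1, so t = −ln(0.9)/λ = 0.10536/0.28169 ≈ 0.37403 minutes.

0.374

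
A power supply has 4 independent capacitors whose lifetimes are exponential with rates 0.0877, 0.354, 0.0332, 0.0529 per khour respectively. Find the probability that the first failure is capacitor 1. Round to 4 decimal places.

0.1662

The time to first failure is exponential with rate Σλ = 0.0877 + 0.354 + 0.0332 + 0.0529 = 0.5278.
P(capacitor 1 first) = λ_1/Σλ = 0.0877/0.5278 ≈ 0.1662.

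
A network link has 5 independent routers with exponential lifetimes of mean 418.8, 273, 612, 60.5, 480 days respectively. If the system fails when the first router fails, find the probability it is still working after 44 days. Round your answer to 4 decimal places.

The first failure time is exponential with rate Σλ_i = 1/418.8 + 1/273 + 1/612 + 1/60.5 + 1/480 = 0.026297 per day.
P(min > 44) = e^(−0.026297·44) = e^(−1.1571) ≈ 0.3144.

0.3144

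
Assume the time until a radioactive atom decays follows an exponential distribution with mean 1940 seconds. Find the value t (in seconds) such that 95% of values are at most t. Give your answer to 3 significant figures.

The rate is λ = 1/1940 = 0.000515464 per second.
Set 1 − e^(−λt) = 0.95, so t = −ln(0.05)/λ = 2.9957/0.000515464 ≈ 5811.72 seconds.

5810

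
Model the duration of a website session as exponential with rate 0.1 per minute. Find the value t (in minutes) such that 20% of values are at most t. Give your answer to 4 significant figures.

2.231

Set 1 − e^(−λt) = 0.2, so t = −ln(0.8)/λ = 0.22314/0.1 ≈ 2.23144 minutes.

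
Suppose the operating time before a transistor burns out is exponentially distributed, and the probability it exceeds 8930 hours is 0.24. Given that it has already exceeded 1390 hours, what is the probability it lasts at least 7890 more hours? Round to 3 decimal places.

0.283

From e^(−λ·8930) = 0.24, λ = −ln(0.24)/8930 = 0.000159811.
Memoryless: P(X > 1390+7890 | X > 1390) = P(X > 7890) = e^(−0.000159811·7890) ≈ 0.283.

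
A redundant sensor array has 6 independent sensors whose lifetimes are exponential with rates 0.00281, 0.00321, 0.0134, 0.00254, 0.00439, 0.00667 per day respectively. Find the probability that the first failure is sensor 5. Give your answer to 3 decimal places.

The time to first failure is exponential with rate Σλ = 0.00281 + 0.00321 + 0.0134 + 0.00254 + 0.00439 + 0.00667 = 0.03302.
P(sensor 5 first) = λ_5/Σλ = 0.00439/0.03302 ≈ 0.133.

0.133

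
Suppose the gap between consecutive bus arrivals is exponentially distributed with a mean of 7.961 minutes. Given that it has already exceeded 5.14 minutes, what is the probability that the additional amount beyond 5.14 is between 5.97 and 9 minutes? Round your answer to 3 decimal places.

The rate is λ = 1/7.961 = 0.125612 per minute.
Memoryless: the residual past 5.14 is again Exp(λ).
P(5.97 < residual < 9) = e^(−λ·5.97) − e^(−λ·9) = 0.47241 − 0.32287 ≈ 0.150.

0.150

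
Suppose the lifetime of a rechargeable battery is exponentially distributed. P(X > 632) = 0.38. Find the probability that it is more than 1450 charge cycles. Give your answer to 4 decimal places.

e^(−λ·632) = 0.38 ⇒ λ = −ln(0.38)/632 = 0.00153099.
P(X > 1450) = e^(−0.00153099·1450) = e^(−2.2199) ≈ 0.1086.

0.1086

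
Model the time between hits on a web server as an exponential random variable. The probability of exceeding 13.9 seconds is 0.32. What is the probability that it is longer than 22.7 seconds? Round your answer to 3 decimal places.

e^(−λ·13.9) = 0.32 ⇒ λ = −ln(0.32)/13.9 = 0.0819737.
P(X > 22.7) = e^(−0.0819737·22.7) = e^(−1.8608) ≈ 0.156.

0.156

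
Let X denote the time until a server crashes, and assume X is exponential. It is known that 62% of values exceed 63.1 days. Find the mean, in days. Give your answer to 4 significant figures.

e^(−λ·63.1) = 0.62 ⇒ λ = −ln(0.62)/63.1 = 0.00757584.
Mean = 1/λ = 131.998 days.

132.0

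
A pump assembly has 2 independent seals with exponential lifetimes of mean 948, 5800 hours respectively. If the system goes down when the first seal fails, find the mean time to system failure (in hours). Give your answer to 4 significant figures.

814.8

The first failure time is exponential with rate Σλ_i = 1/948 + 1/5800 = 0.00122727 per hour.
E[min] = 1/Σλ = 1/0.00122727 = 814.819 hours.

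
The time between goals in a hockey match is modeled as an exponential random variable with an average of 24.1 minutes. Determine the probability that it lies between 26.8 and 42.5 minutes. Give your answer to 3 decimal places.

The rate is λ = 1/24.1 = 0.0414938 per minute.
P(26.8 < X < 42.5) = e^(−λ·26.8) − e^(−λ·42.5) = 0.32889 − 0.17145 ≈ 0.157.

0.157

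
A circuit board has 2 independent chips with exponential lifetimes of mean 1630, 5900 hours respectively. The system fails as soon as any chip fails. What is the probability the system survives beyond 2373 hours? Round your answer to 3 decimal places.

0.156

The first failure time is exponential with rate Σλ_i = 1/1630 + 1/5900 = 0.000782988 per hour.
P(min > 2373) = e^(−0.000782988·2373) = e^(−1.858) ≈ 0.156.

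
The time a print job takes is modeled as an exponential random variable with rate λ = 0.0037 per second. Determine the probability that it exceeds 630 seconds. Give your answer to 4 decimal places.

P(X > 630) = e^(−λ·630) = e^(−2.331) ≈ 0.0972.

0.0972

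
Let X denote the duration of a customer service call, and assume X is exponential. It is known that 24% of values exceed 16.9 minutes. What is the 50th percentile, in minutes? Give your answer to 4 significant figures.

e^(−λ·16.9) = 0.24 ⇒ λ = −ln(0.24)/16.9 = 0.0844448.
50th percentile: 1 − e^(−λt) = 0.5, t = −ln(0.5)/λ = 8.20829 minutes.

8.208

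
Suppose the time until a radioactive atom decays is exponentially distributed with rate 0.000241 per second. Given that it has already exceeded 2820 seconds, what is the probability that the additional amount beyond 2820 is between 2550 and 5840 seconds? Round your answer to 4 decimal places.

0.2961

Memoryless: the residual past 2820 is again Exp(λ).
P(2550 < residual < 5840) = e^(−λ·2550) − e^(−λ·5840) = 0.54088 − 0.24477 ≈ 0.2961.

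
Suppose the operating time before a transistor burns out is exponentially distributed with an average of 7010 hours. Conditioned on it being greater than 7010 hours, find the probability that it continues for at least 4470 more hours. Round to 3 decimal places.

0.529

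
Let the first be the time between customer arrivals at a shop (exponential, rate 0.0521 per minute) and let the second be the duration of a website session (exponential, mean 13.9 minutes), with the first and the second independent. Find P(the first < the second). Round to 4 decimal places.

0.4200

λ_1 = 0.0521, λ_2 = 1/13.9 = 0.0719424.
For independent exponentials, P(the first < the second) = λ_1/(λ_1+λ_2) = 0.0521/0.124042 ≈ 0.4200.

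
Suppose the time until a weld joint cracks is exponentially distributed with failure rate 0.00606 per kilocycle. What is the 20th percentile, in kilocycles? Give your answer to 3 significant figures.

Set 1 − e^(−λt) = 0.2, so t = −ln(0.8)/λ = 0.22314/0.00606 ≈ 36.8224 kilocycles.

36.8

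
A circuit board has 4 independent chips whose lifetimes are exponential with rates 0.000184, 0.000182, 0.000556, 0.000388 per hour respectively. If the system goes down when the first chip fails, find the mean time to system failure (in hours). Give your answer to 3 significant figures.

763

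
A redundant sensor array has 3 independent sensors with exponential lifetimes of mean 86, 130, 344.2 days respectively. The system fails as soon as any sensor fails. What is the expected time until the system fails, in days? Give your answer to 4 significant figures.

44.99

The first failure time is exponential with rate Σλ_i = 1/86 + 1/130 + 1/344.2 = 0.0222255 per day.
E[min] = 1/Σλ = 1/0.0222255 = 44.9934 days.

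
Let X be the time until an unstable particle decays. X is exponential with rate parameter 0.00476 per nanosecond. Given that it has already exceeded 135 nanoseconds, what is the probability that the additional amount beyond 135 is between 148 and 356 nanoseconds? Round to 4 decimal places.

0.3107

Memoryless: the residual past 135 is again Exp(λ).
P(148 < residual < 356) = e^(−λ·148) − e^(−λ·356) = 0.49437 − 0.18368 ≈ 0.3107.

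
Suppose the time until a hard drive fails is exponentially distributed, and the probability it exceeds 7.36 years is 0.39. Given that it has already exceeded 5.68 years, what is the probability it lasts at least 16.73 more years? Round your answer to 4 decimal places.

0.1176

From e^(−λ·7.36) = 0.39, λ = −ln(0.39)/7.36 = 0.127936.
Memoryless: P(X > 5.68+16.73 | X > 5.68) = P(X > 16.73) = e^(−0.127936·16.73) ≈ 0.1176.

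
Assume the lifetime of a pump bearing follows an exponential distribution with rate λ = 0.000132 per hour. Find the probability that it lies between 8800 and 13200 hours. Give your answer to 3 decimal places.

P(8800 < X < 13200) = e^(−λ·8800) − e^(−λ·13200) = 0.31299 − 0.17510 ≈ 0.138.

0.138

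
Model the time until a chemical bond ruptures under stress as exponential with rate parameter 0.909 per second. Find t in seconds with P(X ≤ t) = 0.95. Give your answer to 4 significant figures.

3.296

Set 1 − e^(−λt) = 0.95, so t = −ln(0.05)/λ = 2.9957/0.909 ≈ 3.29564 seconds.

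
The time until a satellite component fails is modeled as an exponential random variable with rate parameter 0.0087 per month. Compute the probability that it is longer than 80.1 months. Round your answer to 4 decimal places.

0.4981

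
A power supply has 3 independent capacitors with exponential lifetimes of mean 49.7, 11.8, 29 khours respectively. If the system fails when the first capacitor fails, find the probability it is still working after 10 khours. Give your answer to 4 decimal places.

The first failure time is exponential with rate Σλ_i = 1/49.7 + 1/11.8 + 1/29 = 0.139349 per khour.
P(min > 10) = e^(−0.139349·10) = e^(−1.3935) ≈ 0.2482.

0.2482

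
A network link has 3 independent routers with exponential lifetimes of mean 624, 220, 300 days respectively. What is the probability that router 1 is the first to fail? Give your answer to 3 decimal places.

Rates: λ_i = 1/mean_i → 0.00160256, 0.00454545, 0.00333333; Σλ = 0.00948135.
P(router 1 first) = λ_1/Σλ = 0.00160256/0.00948135 ≈ 0.169.

0.169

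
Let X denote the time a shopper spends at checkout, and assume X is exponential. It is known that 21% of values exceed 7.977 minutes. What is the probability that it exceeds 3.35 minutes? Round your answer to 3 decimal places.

e^(−λ·7.977) = 0.21 ⇒ λ = −ln(0.21)/7.977 = 0.195643.
P(X > 3.35) = e^(−0.195643·3.35) = e^(−0.65541) ≈ 0.519.

0.519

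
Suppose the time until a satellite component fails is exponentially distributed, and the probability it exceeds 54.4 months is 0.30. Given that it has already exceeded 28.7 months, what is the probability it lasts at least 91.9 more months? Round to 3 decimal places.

0.131

From e^(−λ·54.4) = 0.30, λ = −ln(0.30)/54.4 = 0.0221319.
Memoryless: P(X > 28.7+91.9 | X > 28.7) = P(X > 91.9) = e^(−0.0221319·91.9) ≈ 0.131.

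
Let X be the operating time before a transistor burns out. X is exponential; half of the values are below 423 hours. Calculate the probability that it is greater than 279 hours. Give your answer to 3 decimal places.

0.633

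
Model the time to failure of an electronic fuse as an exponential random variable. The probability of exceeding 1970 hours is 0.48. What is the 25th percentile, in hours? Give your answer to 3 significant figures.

772

e^(−λ·1970) = 0.48 ⇒ λ = −ln(0.48)/1970 = 0.000372573.
25th percentile: 1 − e^(−λt) = 0.25, t = −ln(0.75)/λ = 772.149 hours.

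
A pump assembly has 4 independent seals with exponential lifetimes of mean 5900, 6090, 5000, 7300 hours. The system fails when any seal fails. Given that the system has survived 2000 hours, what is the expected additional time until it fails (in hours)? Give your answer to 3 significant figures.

1490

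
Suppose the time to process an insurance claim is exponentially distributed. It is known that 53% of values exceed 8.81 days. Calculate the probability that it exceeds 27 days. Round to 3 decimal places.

0.143

e^(−λ·8.81) = 0.53 ⇒ λ = −ln(0.53)/8.81 = 0.0720634.
P(X > 27) = e^(−0.0720634·27) = e^(−1.9457) ≈ 0.143.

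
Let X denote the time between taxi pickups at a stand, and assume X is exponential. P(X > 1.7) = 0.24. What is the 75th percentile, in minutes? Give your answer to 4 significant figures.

e^(−λ·1.7) = 0.24 ⇒ λ = −ln(0.24)/1.7 = 0.83948.
75th percentile: 1 − e^(−λt) = 0.75, t = −ln(0.25)/λ = 1.65137 minutes.

1.651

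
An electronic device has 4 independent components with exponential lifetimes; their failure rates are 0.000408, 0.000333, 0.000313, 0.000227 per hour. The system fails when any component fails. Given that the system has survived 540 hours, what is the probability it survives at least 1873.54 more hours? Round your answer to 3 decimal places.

0.091

Time to first failure ~ Exp(Σλ) with Σλ = 0.001281.
By memorylessness, P(T > 540+1873.54 | T > 540) = P(T > 1873.54) = e^(−0.001281·1873.54) ≈ 0.091.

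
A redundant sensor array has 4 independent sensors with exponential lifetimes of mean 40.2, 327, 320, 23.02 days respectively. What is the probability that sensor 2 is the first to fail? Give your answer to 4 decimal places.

0.0410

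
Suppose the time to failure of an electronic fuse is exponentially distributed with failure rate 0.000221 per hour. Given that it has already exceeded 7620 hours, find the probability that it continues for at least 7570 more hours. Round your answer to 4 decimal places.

0.1877

The exponential is memoryless, so the remaining time is again Exp(λ): the condition X > 7620 is irrelevant.
P(X > 7570) = e^(−1.673) ≈ 0.1877.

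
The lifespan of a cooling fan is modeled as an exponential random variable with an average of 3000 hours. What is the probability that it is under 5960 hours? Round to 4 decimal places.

0.8628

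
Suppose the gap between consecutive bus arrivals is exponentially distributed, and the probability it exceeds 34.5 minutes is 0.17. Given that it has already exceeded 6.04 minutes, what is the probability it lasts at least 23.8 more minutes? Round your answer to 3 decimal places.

0.295

From e^(−λ·34.5) = 0.17, λ = −ln(0.17)/34.5 = 0.0513611.
Memoryless: P(X > 6.04+23.8 | X > 6.04) = P(X > 23.8) = e^(−0.0513611·23.8) ≈ 0.295.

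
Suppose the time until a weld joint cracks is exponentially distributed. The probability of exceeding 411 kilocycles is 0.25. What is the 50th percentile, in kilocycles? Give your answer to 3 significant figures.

e^(−λ·411) = 0.25 ⇒ λ = −ln(0.25)/411 = 0.00337298.
50th percentile: 1 − e^(−λt) = 0.5, t = −ln(0.5)/λ = 205.5 kilocycles.

206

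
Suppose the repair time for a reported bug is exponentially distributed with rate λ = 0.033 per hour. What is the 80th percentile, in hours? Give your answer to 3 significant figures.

Set 1 − e^(−λt) = 0.8, so t = −ln(0.2)/λ = 1.6094/0.033 ≈ 48.7708 hours.

48.8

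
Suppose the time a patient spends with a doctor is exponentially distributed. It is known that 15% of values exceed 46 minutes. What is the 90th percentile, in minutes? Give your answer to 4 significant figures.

55.83

e^(−λ·46) = 0.15 ⇒ λ = −ln(0.15)/46 = 0.0412417.
90th percentile: 1 − e^(−λt) = 0.9, t = −ln(0.1)/λ = 55.8314 minutes.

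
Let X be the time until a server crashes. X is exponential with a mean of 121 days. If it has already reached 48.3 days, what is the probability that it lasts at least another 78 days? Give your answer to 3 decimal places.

0.525

The rate is λ = 1/121 = 0.00826446 per day.
The exponential is memoryless, so the remaining time is again Exp(λ): the condition X > 48.3 is irrelevant.
P(X > 78) = e^(−0.64463) ≈ 0.525.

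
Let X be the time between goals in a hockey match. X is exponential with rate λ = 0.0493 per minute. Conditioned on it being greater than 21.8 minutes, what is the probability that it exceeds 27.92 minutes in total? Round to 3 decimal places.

P(X > s+t | X > s) = e^(−λ(s+t))/e^(−λs) = e^(−λt), independent of s = 21.8.
P(X > 6.12) = e^(−0.30172) ≈ 0.740.

0.740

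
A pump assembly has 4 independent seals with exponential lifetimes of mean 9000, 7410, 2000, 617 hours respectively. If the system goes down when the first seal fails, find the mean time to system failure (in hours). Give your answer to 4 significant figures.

The first failure time is exponential with rate Σλ_i = 1/9000 + 1/7410 + 1/2000 + 1/617 = 0.00236681 per hour.
E[min] = 1/Σλ = 1/0.00236681 = 422.51 hours.

422.5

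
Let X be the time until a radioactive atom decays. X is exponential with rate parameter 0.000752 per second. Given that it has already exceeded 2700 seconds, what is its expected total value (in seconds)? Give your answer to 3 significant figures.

By memorylessness, E[X | X > 2700] = 2700 + 1/λ = 2700 + 1329.79 = 4029.79 seconds.

4030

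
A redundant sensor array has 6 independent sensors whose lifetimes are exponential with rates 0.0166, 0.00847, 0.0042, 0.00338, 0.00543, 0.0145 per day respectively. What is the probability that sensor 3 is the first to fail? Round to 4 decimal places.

0.0799

The time to first failure is exponential with rate Σλ = 0.0166 + 0.00847 + 0.0042 + 0.00338 + 0.00543 + 0.0145 = 0.05258.
P(sensor 3 first) = λ_3/Σλ = 0.0042/0.05258 ≈ 0.0799.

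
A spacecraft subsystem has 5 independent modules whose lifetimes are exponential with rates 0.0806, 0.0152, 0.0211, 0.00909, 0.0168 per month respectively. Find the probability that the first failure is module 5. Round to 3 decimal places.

The time to first failure is exponential with rate Σλ = 0.0806 + 0.0152 + 0.0211 + 0.00909 + 0.0168 = 0.14279.
P(module 5 first) = λ_5/Σλ = 0.0168/0.14279 ≈ 0.118.

0.118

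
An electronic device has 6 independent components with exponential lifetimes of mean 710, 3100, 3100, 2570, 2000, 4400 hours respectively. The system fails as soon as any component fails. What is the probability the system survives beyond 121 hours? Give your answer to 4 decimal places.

0.6814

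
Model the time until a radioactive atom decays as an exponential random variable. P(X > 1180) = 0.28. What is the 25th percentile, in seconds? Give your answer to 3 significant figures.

e^(−λ·1180) = 0.28 ⇒ λ = −ln(0.28)/1180 = 0.00107878.
25th percentile: 1 − e^(−λt) = 0.25, t = −ln(0.75)/λ = 266.672 seconds.

267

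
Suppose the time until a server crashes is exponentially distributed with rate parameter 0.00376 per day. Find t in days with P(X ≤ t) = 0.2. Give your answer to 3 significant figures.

Set 1 − e^(−λt) = 0.2, so t = −ln(0.8)/λ = 0.22314/0.00376 ≈ 59.3467 days.

59.3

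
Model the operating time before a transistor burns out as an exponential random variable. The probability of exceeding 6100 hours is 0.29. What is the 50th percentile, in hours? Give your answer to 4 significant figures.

3416

e^(−λ·6100) = 0.29 ⇒ λ = −ln(0.29)/6100 = 0.00020293.
50th percentile: 1 − e^(−λt) = 0.5, t = −ln(0.5)/λ = 3415.69 hours.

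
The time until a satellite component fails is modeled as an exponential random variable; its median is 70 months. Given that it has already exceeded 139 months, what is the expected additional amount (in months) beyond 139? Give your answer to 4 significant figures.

For an exponential, median = ln(2)/λ, so λ = ln 2 / 70 = 0.0099021 per month.
By memorylessness, the remaining amount past any threshold is again Exp(λ) with mean 1/λ = 100.989 months.

101.0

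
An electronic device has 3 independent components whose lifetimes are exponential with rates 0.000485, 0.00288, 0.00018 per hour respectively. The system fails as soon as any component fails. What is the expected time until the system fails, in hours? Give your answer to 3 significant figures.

The time to first failure is exponential with rate Σλ = 0.000485 + 0.00288 + 0.00018 = 0.003545.
E[min] = 1/Σλ = 1/0.003545 = 282.087 hours.

282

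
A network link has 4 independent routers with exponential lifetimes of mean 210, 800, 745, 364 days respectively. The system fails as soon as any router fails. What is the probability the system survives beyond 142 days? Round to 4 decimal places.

0.2383

The first failure time is exponential with rate Σλ_i = 1/210 + 1/800 + 1/745 + 1/364 = 0.0101014 per day.
P(min > 142) = e^(−0.0101014·142) = e^(−1.4344) ≈ 0.2383.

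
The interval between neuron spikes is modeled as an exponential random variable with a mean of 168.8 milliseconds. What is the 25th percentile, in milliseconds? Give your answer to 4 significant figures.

48.56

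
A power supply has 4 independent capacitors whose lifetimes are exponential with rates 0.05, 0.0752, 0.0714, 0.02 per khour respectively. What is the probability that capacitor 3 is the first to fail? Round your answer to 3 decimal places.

0.330

The time to first failure is exponential with rate Σλ = 0.05 + 0.0752 + 0.0714 + 0.02 = 0.2166.
P(capacitor 3 first) = λ_3/Σλ = 0.0714/0.2166 ≈ 0.330.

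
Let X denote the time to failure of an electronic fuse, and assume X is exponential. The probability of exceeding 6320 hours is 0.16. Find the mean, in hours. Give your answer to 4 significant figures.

e^(−λ·6320) = 0.16 ⇒ λ = −ln(0.16)/6320 = 0.000289965.
Mean = 1/λ = 3448.69 hours.

3449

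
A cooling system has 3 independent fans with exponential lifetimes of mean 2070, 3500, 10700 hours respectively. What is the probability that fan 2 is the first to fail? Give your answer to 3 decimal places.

0.331

Rates: λ_i = 1/mean_i → 0.000483092, 0.000285714, 0.0000934579; Σλ = 0.000862264.
P(fan 2 first) = λ_2/Σλ = 0.000285714/0.000862264 ≈ 0.331.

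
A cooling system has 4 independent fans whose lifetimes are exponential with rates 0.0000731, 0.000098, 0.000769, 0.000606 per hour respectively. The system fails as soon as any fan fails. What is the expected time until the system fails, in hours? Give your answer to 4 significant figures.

The time to first failure is exponential with rate Σλ = 0.0000731 + 0.000098 + 0.000769 + 0.000606 = 0.0015461.
E[min] = 1/Σλ = 1/0.0015461 = 646.789 hours.

646.8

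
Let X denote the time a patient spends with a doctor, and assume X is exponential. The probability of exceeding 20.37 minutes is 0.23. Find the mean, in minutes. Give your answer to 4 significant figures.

e^(−λ·20.37) = 0.23 ⇒ λ = −ln(0.23)/20.37 = 0.072149.
Mean = 1/λ = 13.8602 minutes.

13.86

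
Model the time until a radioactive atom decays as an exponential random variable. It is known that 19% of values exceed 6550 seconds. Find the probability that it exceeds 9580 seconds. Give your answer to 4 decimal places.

e^(−λ·6550) = 0.19 ⇒ λ = −ln(0.19)/6550 = 0.000253547.
P(X > 9580) = e^(−0.000253547·9580) = e^(−2.429) ≈ 0.0881.

0.0881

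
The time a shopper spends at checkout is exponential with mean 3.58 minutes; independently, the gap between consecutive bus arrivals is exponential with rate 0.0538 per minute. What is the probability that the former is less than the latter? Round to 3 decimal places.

0.839

λ_1 = 1/3.58 = 0.27933, λ_2 = 0.0538.
For independent exponentials, P(the former < the latter) = λ_1/(λ_1+λ_2) = 0.27933/0.33313 ≈ 0.839.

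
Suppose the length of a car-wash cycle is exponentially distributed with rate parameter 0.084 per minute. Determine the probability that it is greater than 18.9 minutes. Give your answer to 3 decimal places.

P(X > 18.9) = e^(−λ·18.9) = e^(−1.5876) ≈ 0.204.

0.204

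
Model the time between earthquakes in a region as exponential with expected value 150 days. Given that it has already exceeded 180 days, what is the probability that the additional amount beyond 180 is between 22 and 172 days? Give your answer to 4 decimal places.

0.5459

The rate is λ = 1/150 = 0.00666667 per day.
Memoryless: the residual past 180 is again Exp(λ).
P(22 < residual < 172) = e^(−λ·22) − e^(−λ·172) = 0.86358 − 0.31769 ≈ 0.5459.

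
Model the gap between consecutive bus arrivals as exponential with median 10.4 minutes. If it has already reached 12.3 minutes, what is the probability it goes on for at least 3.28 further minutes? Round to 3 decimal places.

0.804

For an exponential, median = ln(2)/λ, so λ = ln 2 / 10.4 = 0.0666488 per minute.
By the memoryless property, P(X > 12.3+3.28 | X > 12.3) = P(X > 3.28).
P(X > 3.28) = e^(−0.21861) ≈ 0.804.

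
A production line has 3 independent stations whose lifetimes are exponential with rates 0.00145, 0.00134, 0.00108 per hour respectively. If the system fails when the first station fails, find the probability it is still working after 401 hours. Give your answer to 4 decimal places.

The time to first failure is exponential with rate Σλ = 0.00145 + 0.00134 + 0.00108 = 0.00387.
P(min > 401) = e^(−0.00387·401) = e^(−1.5519) ≈ 0.2119.

0.2119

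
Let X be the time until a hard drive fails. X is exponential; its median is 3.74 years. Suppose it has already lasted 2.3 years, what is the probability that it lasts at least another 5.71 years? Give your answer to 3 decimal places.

0.347

For an exponential, median = ln(2)/λ, so λ = ln 2 / 3.74 = 0.185333 per year.
By the memoryless property, P(X > 2.3+5.71 | X > 2.3) = P(X > 5.71).
P(X > 5.71) = e^(−1.0583) ≈ 0.347.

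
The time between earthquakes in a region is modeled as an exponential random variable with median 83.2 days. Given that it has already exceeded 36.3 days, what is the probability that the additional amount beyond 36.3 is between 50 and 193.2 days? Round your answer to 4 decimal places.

For an exponential, median = ln(2)/λ, so λ = ln 2 / 83.2 = 0.0083311 per day.
Memoryless: the residual past 36.3 is again Exp(λ).
P(50 < residual < 193.2) = e^(−λ·50) − e^(−λ·193.2) = 0.65931 − 0.19997 ≈ 0.4593.

0.4593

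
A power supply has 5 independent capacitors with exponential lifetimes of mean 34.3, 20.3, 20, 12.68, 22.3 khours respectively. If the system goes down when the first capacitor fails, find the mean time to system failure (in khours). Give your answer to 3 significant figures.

The first failure time is exponential with rate Σλ_i = 1/34.3 + 1/20.3 + 1/20 + 1/12.68 + 1/22.3 = 0.252123 per khour.
E[min] = 1/Σλ = 1/0.252123 = 3.96632 khours.

3.97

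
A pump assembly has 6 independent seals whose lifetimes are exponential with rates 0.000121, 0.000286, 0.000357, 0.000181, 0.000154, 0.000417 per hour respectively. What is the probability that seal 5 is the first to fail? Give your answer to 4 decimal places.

0.1016

The time to first failure is exponential with rate Σλ = 0.000121 + 0.000286 + 0.000357 + 0.000181 + 0.000154 + 0.000417 = 0.001516.
P(seal 5 first) = λ_5/Σλ = 0.000154/0.001516 ≈ 0.1016.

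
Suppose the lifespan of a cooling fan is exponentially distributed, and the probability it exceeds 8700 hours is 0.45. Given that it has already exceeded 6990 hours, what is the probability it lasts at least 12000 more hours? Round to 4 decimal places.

From e^(−λ·8700) = 0.45, λ = −ln(0.45)/8700 = 0.0000917825.
Memoryless: P(X > 6990+12000 | X > 6990) = P(X > 12000) = e^(−0.0000917825·12000) ≈ 0.3324.

0.3324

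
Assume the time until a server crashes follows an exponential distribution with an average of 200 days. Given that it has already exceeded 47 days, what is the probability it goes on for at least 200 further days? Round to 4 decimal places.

The rate is λ = 1/200 = 0.005 per day.
By the memoryless property, P(X > 47+200 | X > 47) = P(X > 200).
P(X > 200) = e^(−1) ≈ 0.3679.

0.3679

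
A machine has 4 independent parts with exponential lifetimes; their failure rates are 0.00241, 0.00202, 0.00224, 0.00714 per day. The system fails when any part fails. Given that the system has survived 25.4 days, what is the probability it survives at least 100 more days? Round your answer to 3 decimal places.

Time to first failure ~ Exp(Σλ) with Σλ = 0.01381.
By memorylessness, P(T > 25.4+100 | T > 25.4) = P(T > 100) = e^(−0.01381·100) ≈ 0.251.

0.251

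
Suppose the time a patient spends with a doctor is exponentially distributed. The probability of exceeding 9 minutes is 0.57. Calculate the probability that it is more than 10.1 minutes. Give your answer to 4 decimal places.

e^(−λ·9) = 0.57 ⇒ λ = −ln(0.57)/9 = 0.0624577.
P(X > 10.1) = e^(−0.0624577·10.1) = e^(−0.63082) ≈ 0.5322.

0.5322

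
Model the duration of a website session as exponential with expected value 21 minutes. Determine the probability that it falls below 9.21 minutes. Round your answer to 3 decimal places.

0.355

The rate is λ = 1/21 = 0.047619 per minute.
P(X ≤ 9.21) = 1 − e^(−λ·9.21) = 1 − e^(−0.43857) ≈ 0.355.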